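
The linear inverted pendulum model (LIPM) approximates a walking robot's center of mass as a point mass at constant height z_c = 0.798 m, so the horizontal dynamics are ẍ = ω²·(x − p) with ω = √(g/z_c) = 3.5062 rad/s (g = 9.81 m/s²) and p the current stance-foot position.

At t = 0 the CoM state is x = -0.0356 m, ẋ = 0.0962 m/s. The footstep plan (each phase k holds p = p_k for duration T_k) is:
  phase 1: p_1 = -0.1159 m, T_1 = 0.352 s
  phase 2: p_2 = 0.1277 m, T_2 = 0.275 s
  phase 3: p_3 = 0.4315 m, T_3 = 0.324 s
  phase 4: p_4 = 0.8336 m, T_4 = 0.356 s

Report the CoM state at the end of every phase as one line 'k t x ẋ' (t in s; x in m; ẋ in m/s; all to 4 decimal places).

1 0.3520 0.0769 0.6219
2 0.6270 0.2501 0.7343
3 0.9510 0.4125 0.3733
4 1.3070 0.2097 -1.6566

phase 1: p=-0.1159, T=0.352, ωT=1.234182, cosh=1.863321, sinh=1.572248; start (x,ẋ)=(-0.035600, 0.096200) → end (x,ẋ)=(0.076863, 0.621914)
phase 2: p=0.1277, T=0.275, ωT=0.964205, cosh=1.501994, sinh=1.120708; start (x,ẋ)=(0.076863, 0.621914) → end (x,ẋ)=(0.250129, 0.734350)
phase 3: p=0.4315, T=0.324, ωT=1.136009, cosh=1.717706, sinh=1.396608; start (x,ẋ)=(0.250129, 0.734350) → end (x,ẋ)=(0.412468, 0.373261)
phase 4: p=0.8336, T=0.356, ωT=1.248207, cosh=1.885555, sinh=1.598536; start (x,ẋ)=(0.412468, 0.373261) → end (x,ẋ)=(0.209708, -1.656553)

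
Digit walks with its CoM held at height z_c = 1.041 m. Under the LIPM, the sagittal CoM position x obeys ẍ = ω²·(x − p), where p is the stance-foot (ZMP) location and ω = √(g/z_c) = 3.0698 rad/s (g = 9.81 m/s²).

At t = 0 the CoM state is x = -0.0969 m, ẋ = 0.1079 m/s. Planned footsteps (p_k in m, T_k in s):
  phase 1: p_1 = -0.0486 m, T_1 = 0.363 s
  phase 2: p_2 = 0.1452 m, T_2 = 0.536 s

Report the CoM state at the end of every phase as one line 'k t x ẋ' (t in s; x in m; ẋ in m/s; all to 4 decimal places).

phase 1: p=-0.0486, T=0.363, ωT=1.114337, cosh=1.687840, sinh=1.359708; start (x,ẋ)=(-0.096900, 0.107900) → end (x,ẋ)=(-0.082331, -0.019488)
phase 2: p=0.1452, T=0.536, ωT=1.645413, cosh=2.688041, sinh=2.495108; start (x,ẋ)=(-0.082331, -0.019488) → end (x,ẋ)=(-0.482251, -1.795150)

1 0.3630 -0.0823 -0.0195
2 0.8990 -0.4823 -1.7951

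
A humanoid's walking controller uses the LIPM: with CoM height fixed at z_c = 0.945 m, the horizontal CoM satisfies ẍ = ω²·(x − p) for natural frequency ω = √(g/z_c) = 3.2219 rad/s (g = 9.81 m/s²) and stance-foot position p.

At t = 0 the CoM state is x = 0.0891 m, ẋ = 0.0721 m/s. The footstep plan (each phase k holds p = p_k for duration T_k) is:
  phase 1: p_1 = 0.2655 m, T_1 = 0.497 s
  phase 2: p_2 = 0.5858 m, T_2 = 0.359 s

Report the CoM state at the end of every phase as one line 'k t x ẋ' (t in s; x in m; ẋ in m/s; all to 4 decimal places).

phase 1: p=0.2655, T=0.497, ωT=1.601284, cosh=2.580518, sinh=2.378880; start (x,ẋ)=(0.089100, 0.072100) → end (x,ẋ)=(-0.136468, -1.165965)
phase 2: p=0.5858, T=0.359, ωT=1.156662, cosh=1.746919, sinh=1.432385; start (x,ẋ)=(-0.136468, -1.165965) → end (x,ẋ)=(-1.194306, -5.370115)

1 0.4970 -0.1365 -1.1660
2 0.8560 -1.1943 -5.3701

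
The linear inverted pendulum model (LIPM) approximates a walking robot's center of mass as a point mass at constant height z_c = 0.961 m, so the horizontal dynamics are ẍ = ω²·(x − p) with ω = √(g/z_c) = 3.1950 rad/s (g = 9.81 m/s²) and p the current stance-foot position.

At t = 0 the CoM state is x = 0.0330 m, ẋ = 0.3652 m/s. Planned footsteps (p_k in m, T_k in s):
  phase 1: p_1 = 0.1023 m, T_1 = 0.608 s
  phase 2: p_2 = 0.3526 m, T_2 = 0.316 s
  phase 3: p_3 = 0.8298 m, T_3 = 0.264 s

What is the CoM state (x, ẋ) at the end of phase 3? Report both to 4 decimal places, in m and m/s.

phase 1: p=0.1023, T=0.608, ωT=1.942560, cosh=3.559962, sinh=3.416626; start (x,ẋ)=(0.033000, 0.365200) → end (x,ẋ)=(0.246127, 0.543611)
phase 2: p=0.3526, T=0.316, ωT=1.009620, cosh=1.554458, sinh=1.190100; start (x,ẋ)=(0.246127, 0.543611) → end (x,ẋ)=(0.389581, 0.440172)
phase 3: p=0.8298, T=0.264, ωT=0.843480, cosh=1.377326, sinh=0.947116; start (x,ẋ)=(0.389581, 0.440172) → end (x,ẋ)=(0.353958, -0.725856)

x = 0.3540, ẋ = -0.7259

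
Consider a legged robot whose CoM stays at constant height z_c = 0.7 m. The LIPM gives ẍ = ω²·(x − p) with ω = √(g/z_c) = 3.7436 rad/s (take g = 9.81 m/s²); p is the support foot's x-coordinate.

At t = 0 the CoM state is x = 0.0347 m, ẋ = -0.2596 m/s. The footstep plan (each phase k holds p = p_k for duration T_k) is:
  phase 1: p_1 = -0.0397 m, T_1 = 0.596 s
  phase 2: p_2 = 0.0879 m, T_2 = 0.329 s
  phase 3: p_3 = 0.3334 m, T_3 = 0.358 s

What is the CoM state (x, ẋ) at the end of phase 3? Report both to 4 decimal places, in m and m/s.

x = -0.6990, ẋ = -3.5922

phase 1: p=-0.0397, T=0.596, ωT=2.231186, cosh=4.709150, sinh=4.601749; start (x,ẋ)=(0.034700, -0.259600) → end (x,ẋ)=(-0.008448, 0.059201)
phase 2: p=0.0879, T=0.329, ωT=1.231644, cosh=1.859336, sinh=1.567524; start (x,ẋ)=(-0.008448, 0.059201) → end (x,ẋ)=(-0.066454, -0.455310)
phase 3: p=0.3334, T=0.358, ωT=1.340209, cosh=2.040816, sinh=1.779025; start (x,ẋ)=(-0.066454, -0.455310) → end (x,ẋ)=(-0.698999, -3.592212)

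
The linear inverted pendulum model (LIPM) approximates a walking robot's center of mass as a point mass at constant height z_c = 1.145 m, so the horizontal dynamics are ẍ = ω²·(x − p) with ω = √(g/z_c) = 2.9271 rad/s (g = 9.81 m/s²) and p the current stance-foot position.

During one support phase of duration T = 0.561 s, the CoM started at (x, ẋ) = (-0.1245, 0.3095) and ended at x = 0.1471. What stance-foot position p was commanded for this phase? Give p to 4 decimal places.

p = -0.1297

ωT = 2.9271·0.561 = 1.642103; cosh(ωT) = 2.679798, sinh(ωT) = 2.486225
x(T) = p + (x₀−p)·cosh(ωT) + (ẋ₀/ω)·sinh(ωT) ⇒ p·(1 − cosh) = x(T) − x₀·cosh − (ẋ₀/ω)·sinh
numerator   = 0.1471 − (-0.1245)·2.679798 − (0.3095/2.9271)·2.486225 = 0.217851
denominator = 1 − 2.679798 = -1.679798
p = 0.217851 / -1.679798 = -0.1297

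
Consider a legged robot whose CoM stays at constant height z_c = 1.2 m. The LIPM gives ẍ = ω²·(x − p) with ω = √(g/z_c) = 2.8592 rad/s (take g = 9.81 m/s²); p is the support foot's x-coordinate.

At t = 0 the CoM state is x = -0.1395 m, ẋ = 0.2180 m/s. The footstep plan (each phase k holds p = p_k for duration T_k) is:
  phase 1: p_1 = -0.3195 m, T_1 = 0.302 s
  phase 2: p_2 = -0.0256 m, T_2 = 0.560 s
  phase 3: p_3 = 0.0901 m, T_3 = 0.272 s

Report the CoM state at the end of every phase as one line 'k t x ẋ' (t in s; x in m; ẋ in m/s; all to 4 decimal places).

1 0.3020 0.0062 0.8062
2 0.8620 0.7271 2.2964
3 1.1340 1.6191 4.5901

phase 1: p=-0.3195, T=0.302, ωT=0.863478, cosh=1.396544, sinh=0.974851; start (x,ẋ)=(-0.139500, 0.218000) → end (x,ẋ)=(0.006206, 0.806160)
phase 2: p=-0.0256, T=0.560, ωT=1.601152, cosh=2.580203, sinh=2.378539; start (x,ẋ)=(0.006206, 0.806160) → end (x,ẋ)=(0.727100, 2.296356)
phase 3: p=0.0901, T=0.272, ωT=0.777702, cosh=1.317963, sinh=0.858503; start (x,ẋ)=(0.727100, 2.296356) → end (x,ẋ)=(1.619146, 4.590113)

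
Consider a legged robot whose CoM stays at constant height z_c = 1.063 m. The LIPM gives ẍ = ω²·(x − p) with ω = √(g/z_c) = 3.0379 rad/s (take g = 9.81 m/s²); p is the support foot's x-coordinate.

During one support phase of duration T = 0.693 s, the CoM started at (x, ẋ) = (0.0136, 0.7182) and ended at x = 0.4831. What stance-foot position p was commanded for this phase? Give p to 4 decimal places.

ωT = 3.0379·0.693 = 2.105265; cosh(ωT) = 4.165545, sinh(ωT) = 4.043731
x(T) = p + (x₀−p)·cosh(ωT) + (ẋ₀/ω)·sinh(ωT) ⇒ p·(1 − cosh) = x(T) − x₀·cosh − (ẋ₀/ω)·sinh
numerator   = 0.4831 − (0.0136)·4.165545 − (0.7182/3.0379)·4.043731 = -0.529543
denominator = 1 − 4.165545 = -3.165545
p = -0.529543 / -3.165545 = 0.1673

p = 0.1673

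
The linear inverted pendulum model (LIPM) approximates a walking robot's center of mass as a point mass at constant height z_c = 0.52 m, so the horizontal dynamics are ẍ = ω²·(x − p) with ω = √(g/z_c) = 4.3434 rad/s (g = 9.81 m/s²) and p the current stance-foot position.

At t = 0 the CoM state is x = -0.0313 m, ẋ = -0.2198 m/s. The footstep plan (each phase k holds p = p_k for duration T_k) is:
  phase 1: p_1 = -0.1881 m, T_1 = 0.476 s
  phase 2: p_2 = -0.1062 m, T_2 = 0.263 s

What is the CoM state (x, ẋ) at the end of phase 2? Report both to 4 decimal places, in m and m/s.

x = 1.0720, ẋ = 5.1945

phase 1: p=-0.1881, T=0.476, ωT=2.067458, cosh=4.015607, sinh=3.889100; start (x,ẋ)=(-0.031300, -0.219800) → end (x,ẋ)=(0.244737, 1.766022)
phase 2: p=-0.1062, T=0.263, ωT=1.142314, cosh=1.726546, sinh=1.407466; start (x,ẋ)=(0.244737, 1.766022) → end (x,ẋ)=(1.071984, 5.194465)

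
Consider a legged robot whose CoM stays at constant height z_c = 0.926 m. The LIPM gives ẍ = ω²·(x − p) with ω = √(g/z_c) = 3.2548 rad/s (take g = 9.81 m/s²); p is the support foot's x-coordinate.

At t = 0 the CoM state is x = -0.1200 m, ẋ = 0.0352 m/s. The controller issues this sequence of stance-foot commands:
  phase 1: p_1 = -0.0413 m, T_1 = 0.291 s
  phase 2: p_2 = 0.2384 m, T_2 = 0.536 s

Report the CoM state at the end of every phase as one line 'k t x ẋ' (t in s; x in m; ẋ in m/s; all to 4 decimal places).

1 0.2910 -0.1462 -0.2283
2 0.8270 -1.0904 -4.1461

phase 1: p=-0.0413, T=0.291, ωT=0.947147, cosh=1.483094, sinh=1.095248; start (x,ẋ)=(-0.120000, 0.035200) → end (x,ẋ)=(-0.146175, -0.228346)
phase 2: p=0.2384, T=0.536, ωT=1.744573, cosh=2.949088, sinh=2.774368; start (x,ẋ)=(-0.146175, -0.228346) → end (x,ẋ)=(-1.090385, -4.146126)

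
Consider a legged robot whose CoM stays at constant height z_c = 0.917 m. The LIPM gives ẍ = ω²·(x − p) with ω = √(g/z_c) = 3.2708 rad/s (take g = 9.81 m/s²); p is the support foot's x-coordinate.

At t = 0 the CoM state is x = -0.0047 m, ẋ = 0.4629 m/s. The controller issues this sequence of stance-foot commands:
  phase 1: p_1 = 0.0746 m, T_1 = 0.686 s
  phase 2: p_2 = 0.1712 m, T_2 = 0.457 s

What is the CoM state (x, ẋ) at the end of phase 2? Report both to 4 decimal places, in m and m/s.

x = 1.2502, ẋ = 3.6174

phase 1: p=0.0746, T=0.686, ωT=2.243769, cosh=4.767429, sinh=4.661371; start (x,ẋ)=(-0.004700, 0.462900) → end (x,ẋ)=(0.356243, 0.997802)
phase 2: p=0.1712, T=0.457, ωT=1.494756, cosh=2.341275, sinh=2.116972; start (x,ẋ)=(0.356243, 0.997802) → end (x,ẋ)=(1.250249, 3.617406)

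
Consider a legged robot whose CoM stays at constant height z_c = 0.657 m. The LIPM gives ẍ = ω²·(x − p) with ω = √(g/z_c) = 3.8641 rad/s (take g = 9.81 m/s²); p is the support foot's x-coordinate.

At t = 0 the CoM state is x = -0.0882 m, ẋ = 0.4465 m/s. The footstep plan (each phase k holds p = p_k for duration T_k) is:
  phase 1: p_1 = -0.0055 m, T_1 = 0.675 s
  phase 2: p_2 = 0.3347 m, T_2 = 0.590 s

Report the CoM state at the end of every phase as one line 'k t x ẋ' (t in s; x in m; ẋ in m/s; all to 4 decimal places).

1 0.6750 0.2102 0.8898
2 1.2650 0.8335 2.0676

phase 1: p=-0.0055, T=0.675, ωT=2.608268, cosh=6.824586, sinh=6.750924; start (x,ẋ)=(-0.088200, 0.446500) → end (x,ẋ)=(0.210182, 0.889845)
phase 2: p=0.3347, T=0.590, ωT=2.279819, cosh=4.938607, sinh=4.836304; start (x,ẋ)=(0.210182, 0.889845) → end (x,ẋ)=(0.833482, 2.067602)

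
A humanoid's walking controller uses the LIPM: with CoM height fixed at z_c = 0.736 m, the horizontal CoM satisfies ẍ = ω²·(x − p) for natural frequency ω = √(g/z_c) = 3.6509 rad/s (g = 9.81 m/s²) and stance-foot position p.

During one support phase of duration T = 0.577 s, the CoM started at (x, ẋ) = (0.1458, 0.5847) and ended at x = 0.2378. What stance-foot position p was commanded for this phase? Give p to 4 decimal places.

ωT = 3.6509·0.577 = 2.106569; cosh(ωT) = 4.170824, sinh(ωT) = 4.049169
x(T) = p + (x₀−p)·cosh(ωT) + (ẋ₀/ω)·sinh(ωT) ⇒ p·(1 − cosh) = x(T) − x₀·cosh − (ẋ₀/ω)·sinh
numerator   = 0.2378 − (0.1458)·4.170824 − (0.5847/3.6509)·4.049169 = -1.018790
denominator = 1 − 4.170824 = -3.170824
p = -1.018790 / -3.170824 = 0.3213

p = 0.3213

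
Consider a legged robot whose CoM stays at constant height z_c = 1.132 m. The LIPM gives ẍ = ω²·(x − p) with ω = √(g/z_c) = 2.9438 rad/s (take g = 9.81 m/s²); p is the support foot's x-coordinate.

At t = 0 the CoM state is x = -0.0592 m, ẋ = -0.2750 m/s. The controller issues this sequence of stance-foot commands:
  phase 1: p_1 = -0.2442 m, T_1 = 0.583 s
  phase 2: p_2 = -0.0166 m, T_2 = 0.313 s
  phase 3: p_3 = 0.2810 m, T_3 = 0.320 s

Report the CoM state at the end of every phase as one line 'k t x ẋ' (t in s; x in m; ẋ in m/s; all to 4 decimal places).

phase 1: p=-0.2442, T=0.583, ωT=1.716235, cosh=2.871643, sinh=2.691901; start (x,ẋ)=(-0.059200, -0.275000) → end (x,ẋ)=(0.035585, 0.676316)
phase 2: p=-0.0166, T=0.313, ωT=0.921409, cosh=1.455394, sinh=1.057436; start (x,ẋ)=(0.035585, 0.676316) → end (x,ẋ)=(0.302288, 1.146753)
phase 3: p=0.2810, T=0.320, ωT=0.942016, cosh=1.477494, sinh=1.087653; start (x,ẋ)=(0.302288, 1.146753) → end (x,ẋ)=(0.736147, 1.762482)

1 0.5830 0.0356 0.6763
2 0.8960 0.3023 1.1468
3 1.2160 0.7361 1.7625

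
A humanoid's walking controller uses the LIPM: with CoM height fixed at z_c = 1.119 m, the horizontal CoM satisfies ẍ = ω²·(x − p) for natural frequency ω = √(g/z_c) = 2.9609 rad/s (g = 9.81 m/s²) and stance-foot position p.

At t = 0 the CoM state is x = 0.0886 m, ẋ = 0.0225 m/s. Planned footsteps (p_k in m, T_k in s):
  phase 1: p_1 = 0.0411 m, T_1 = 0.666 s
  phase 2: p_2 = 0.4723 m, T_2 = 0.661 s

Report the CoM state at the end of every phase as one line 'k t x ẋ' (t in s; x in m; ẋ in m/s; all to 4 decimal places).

1 0.6660 0.2418 0.5778
2 1.3270 0.3172 -0.2812

phase 1: p=0.0411, T=0.666, ωT=1.971959, cosh=3.661962, sinh=3.522778; start (x,ẋ)=(0.088600, 0.022500) → end (x,ẋ)=(0.241813, 0.577847)
phase 2: p=0.4723, T=0.661, ωT=1.957155, cosh=3.610209, sinh=3.468949; start (x,ẋ)=(0.241813, 0.577847) → end (x,ẋ)=(0.317192, -0.281232)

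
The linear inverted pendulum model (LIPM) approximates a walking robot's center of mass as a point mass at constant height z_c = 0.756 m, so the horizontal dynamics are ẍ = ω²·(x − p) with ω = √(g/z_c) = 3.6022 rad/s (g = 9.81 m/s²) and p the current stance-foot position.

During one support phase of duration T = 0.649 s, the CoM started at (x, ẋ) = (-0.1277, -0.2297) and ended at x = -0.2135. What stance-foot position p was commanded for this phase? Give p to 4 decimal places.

ωT = 3.6022·0.649 = 2.337828; cosh(ωT) = 5.227624, sinh(ωT) = 5.131087
x(T) = p + (x₀−p)·cosh(ωT) + (ẋ₀/ω)·sinh(ωT) ⇒ p·(1 − cosh) = x(T) − x₀·cosh − (ẋ₀/ω)·sinh
numerator   = -0.2135 − (-0.1277)·5.227624 − (-0.2297/3.6022)·5.131087 = 0.781259
denominator = 1 − 5.227624 = -4.227624
p = 0.781259 / -4.227624 = -0.1848

p = -0.1848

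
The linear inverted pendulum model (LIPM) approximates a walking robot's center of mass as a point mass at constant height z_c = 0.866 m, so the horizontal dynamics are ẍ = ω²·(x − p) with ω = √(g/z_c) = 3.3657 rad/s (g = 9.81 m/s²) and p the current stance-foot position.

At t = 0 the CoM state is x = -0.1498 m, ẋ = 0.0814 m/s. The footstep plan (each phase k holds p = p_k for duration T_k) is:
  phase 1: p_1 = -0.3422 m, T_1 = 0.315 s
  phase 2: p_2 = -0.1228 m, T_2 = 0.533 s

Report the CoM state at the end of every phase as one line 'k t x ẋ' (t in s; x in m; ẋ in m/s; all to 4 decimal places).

phase 1: p=-0.3422, T=0.315, ωT=1.060196, cosh=1.616662, sinh=1.270274; start (x,ẋ)=(-0.149800, 0.081400) → end (x,ẋ)=(-0.000433, 0.954176)
phase 2: p=-0.1228, T=0.533, ωT=1.793918, cosh=3.089637, sinh=2.923329; start (x,ẋ)=(-0.000433, 0.954176) → end (x,ẋ)=(1.084035, 4.152035)

1 0.3150 -0.0004 0.9542
2 0.8480 1.0840 4.1520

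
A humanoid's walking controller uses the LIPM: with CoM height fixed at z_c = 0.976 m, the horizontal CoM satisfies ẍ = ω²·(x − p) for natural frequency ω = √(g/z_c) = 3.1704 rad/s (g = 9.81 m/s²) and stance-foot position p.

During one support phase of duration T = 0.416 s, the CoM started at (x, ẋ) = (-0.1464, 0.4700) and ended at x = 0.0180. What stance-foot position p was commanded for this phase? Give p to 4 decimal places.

p = -0.0538

ωT = 3.1704·0.416 = 1.318886; cosh(ωT) = 2.003344, sinh(ωT) = 1.735911
x(T) = p + (x₀−p)·cosh(ωT) + (ẋ₀/ω)·sinh(ωT) ⇒ p·(1 − cosh) = x(T) − x₀·cosh − (ẋ₀/ω)·sinh
numerator   = 0.0180 − (-0.1464)·2.003344 − (0.4700/3.1704)·1.735911 = 0.053947
denominator = 1 − 2.003344 = -1.003344
p = 0.053947 / -1.003344 = -0.0538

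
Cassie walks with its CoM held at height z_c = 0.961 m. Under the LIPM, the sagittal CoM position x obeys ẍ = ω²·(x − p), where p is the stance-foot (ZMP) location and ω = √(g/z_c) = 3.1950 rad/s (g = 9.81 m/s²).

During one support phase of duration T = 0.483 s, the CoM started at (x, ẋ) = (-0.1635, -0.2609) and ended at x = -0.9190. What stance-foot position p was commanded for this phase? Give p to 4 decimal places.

p = 0.2327

ωT = 3.1950·0.483 = 1.543185; cosh(ωT) = 2.446585, sinh(ωT) = 2.232886
x(T) = p + (x₀−p)·cosh(ωT) + (ẋ₀/ω)·sinh(ωT) ⇒ p·(1 − cosh) = x(T) − x₀·cosh − (ẋ₀/ω)·sinh
numerator   = -0.9190 − (-0.1635)·2.446585 − (-0.2609/3.1950)·2.232886 = -0.336648
denominator = 1 − 2.446585 = -1.446585
p = -0.336648 / -1.446585 = 0.2327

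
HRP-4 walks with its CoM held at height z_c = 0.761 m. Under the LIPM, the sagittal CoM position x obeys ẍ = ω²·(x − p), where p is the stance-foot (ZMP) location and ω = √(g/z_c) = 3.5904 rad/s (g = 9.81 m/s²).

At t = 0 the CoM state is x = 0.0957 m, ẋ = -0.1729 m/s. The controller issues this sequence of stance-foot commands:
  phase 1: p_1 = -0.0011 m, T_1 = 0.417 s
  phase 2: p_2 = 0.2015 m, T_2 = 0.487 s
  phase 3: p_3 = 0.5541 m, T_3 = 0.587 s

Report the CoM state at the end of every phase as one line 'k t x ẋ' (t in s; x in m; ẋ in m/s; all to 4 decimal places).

1 0.4170 0.1238 0.3320
2 0.9040 0.2292 0.2058
3 1.4910 -0.5700 -3.8691

phase 1: p=-0.0011, T=0.417, ωT=1.497197, cosh=2.346450, sinh=2.122694; start (x,ẋ)=(0.095700, -0.172900) → end (x,ẋ)=(0.123816, 0.332042)
phase 2: p=0.2015, T=0.487, ωT=1.748525, cosh=2.960075, sinh=2.786045; start (x,ẋ)=(0.123816, 0.332042) → end (x,ẋ)=(0.229203, 0.205792)
phase 3: p=0.5541, T=0.587, ωT=2.107565, cosh=4.174857, sinh=4.053323; start (x,ẋ)=(0.229203, 0.205792) → end (x,ẋ)=(-0.569972, -3.869088)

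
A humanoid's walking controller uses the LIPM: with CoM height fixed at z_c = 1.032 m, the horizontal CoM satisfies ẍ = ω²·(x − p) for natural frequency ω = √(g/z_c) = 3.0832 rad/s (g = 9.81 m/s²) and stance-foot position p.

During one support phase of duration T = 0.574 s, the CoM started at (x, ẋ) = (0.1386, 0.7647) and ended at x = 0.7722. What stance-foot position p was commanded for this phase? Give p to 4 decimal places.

ωT = 3.0832·0.574 = 1.769757; cosh(ωT) = 3.019900, sinh(ωT) = 2.849526
x(T) = p + (x₀−p)·cosh(ωT) + (ẋ₀/ω)·sinh(ωT) ⇒ p·(1 − cosh) = x(T) − x₀·cosh − (ẋ₀/ω)·sinh
numerator   = 0.7722 − (0.1386)·3.019900 − (0.7647/3.0832)·2.849526 = -0.353102
denominator = 1 − 3.019900 = -2.019900
p = -0.353102 / -2.019900 = 0.1748

p = 0.1748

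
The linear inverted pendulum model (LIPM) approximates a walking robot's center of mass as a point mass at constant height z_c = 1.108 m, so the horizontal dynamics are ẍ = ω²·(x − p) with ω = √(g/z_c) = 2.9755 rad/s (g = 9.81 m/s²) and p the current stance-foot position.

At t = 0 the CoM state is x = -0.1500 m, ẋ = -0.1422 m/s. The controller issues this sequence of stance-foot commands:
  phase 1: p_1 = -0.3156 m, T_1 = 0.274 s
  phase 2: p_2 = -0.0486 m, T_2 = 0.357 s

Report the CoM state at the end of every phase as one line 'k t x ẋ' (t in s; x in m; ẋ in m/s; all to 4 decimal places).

phase 1: p=-0.3156, T=0.274, ωT=0.815287, cosh=1.351168, sinh=0.908656; start (x,ẋ)=(-0.150000, -0.142200) → end (x,ẋ)=(-0.135271, 0.255598)
phase 2: p=-0.0486, T=0.357, ωT=1.062253, cosh=1.619279, sinh=1.273603; start (x,ẋ)=(-0.135271, 0.255598) → end (x,ẋ)=(-0.079542, 0.085433)

1 0.2740 -0.1353 0.2556
2 0.6310 -0.0795 0.0854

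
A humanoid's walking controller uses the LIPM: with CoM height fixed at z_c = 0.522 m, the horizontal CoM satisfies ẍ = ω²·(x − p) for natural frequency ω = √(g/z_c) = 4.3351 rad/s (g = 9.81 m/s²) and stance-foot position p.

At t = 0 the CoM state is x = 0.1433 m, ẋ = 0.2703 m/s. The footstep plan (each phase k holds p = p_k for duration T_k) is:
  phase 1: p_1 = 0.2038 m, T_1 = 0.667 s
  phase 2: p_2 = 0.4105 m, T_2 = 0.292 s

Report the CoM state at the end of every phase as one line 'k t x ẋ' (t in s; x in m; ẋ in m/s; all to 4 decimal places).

phase 1: p=0.2038, T=0.667, ωT=2.891512, cosh=9.038011, sinh=8.982519; start (x,ẋ)=(0.143300, 0.270300) → end (x,ẋ)=(0.217074, 0.087097)
phase 2: p=0.4105, T=0.292, ωT=1.265849, cosh=1.914051, sinh=1.632052; start (x,ẋ)=(0.217074, 0.087097) → end (x,ẋ)=(0.073062, -1.201802)

1 0.6670 0.2171 0.0871
2 0.9590 0.0731 -1.2018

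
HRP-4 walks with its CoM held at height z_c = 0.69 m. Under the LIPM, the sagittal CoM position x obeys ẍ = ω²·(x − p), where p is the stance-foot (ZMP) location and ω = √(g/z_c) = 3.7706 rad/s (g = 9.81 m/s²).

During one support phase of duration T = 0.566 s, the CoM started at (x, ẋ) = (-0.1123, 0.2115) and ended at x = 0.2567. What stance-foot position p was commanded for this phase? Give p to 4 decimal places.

ωT = 3.7706·0.566 = 2.134160; cosh(ωT) = 4.284143, sinh(ωT) = 4.165799
x(T) = p + (x₀−p)·cosh(ωT) + (ẋ₀/ω)·sinh(ωT) ⇒ p·(1 − cosh) = x(T) − x₀·cosh − (ẋ₀/ω)·sinh
numerator   = 0.2567 − (-0.1123)·4.284143 − (0.2115/3.7706)·4.165799 = 0.504142
denominator = 1 − 4.284143 = -3.284143
p = 0.504142 / -3.284143 = -0.1535

p = -0.1535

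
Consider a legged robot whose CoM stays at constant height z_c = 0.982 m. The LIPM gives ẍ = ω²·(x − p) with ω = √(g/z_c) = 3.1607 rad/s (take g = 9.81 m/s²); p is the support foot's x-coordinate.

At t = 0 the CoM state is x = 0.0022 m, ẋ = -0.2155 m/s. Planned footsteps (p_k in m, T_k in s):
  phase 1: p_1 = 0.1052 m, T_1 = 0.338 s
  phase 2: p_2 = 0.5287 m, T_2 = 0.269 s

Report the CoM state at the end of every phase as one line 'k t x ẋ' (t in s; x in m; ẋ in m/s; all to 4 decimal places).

1 0.3380 -0.1499 -0.7685
2 0.6070 -0.6428 -3.1147

phase 1: p=0.1052, T=0.338, ωT=1.068317, cosh=1.627031, sinh=1.283445; start (x,ẋ)=(0.002200, -0.215500) → end (x,ẋ)=(-0.149891, -0.768453)
phase 2: p=0.5287, T=0.269, ωT=0.850228, cosh=1.383749, sinh=0.956432; start (x,ẋ)=(-0.149891, -0.768453) → end (x,ẋ)=(-0.642835, -3.114723)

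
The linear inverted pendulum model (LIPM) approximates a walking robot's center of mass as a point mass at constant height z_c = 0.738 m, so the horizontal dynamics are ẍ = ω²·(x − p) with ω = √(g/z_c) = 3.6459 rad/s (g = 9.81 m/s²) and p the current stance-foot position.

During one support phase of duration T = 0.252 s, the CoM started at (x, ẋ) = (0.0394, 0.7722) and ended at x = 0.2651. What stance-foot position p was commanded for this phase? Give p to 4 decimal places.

ωT = 3.6459·0.252 = 0.918767; cosh(ωT) = 1.452604, sinh(ωT) = 1.053594
x(T) = p + (x₀−p)·cosh(ωT) + (ẋ₀/ω)·sinh(ωT) ⇒ p·(1 − cosh) = x(T) − x₀·cosh − (ẋ₀/ω)·sinh
numerator   = 0.2651 − (0.0394)·1.452604 − (0.7722/3.6459)·1.053594 = -0.015283
denominator = 1 − 1.452604 = -0.452604
p = -0.015283 / -0.452604 = 0.0338

p = 0.0338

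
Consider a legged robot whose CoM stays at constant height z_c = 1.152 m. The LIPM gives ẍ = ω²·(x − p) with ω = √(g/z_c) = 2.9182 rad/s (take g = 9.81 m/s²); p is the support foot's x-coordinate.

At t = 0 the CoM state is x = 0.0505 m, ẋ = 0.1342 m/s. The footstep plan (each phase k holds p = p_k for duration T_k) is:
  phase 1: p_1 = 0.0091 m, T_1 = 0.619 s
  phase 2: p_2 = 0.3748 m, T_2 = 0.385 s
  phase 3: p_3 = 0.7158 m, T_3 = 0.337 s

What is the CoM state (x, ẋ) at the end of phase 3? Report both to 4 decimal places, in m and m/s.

x = 0.8578, ẋ = 0.9166

phase 1: p=0.0091, T=0.619, ωT=1.806366, cosh=3.126266, sinh=2.962016; start (x,ẋ)=(0.050500, 0.134200) → end (x,ẋ)=(0.274742, 0.777396)
phase 2: p=0.3748, T=0.385, ωT=1.123507, cosh=1.700380, sinh=1.375242; start (x,ẋ)=(0.274742, 0.777396) → end (x,ẋ)=(0.571023, 0.920314)
phase 3: p=0.7158, T=0.337, ωT=0.983433, cosh=1.523822, sinh=1.149798; start (x,ẋ)=(0.571023, 0.920314) → end (x,ẋ)=(0.857797, 0.916618)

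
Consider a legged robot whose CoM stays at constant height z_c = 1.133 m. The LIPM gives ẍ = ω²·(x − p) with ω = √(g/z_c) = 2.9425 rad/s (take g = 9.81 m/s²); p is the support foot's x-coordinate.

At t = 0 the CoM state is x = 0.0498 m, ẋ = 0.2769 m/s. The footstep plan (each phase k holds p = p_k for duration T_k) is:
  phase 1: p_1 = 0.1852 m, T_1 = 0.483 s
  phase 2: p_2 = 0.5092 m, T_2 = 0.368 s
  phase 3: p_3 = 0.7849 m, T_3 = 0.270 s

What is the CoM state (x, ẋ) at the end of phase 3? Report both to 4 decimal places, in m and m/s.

x = -1.2293, ẋ = -5.3896

phase 1: p=0.1852, T=0.483, ωT=1.421227, cosh=2.191810, sinh=1.950392; start (x,ẋ)=(0.049800, 0.276900) → end (x,ẋ)=(0.071968, -0.170152)
phase 2: p=0.5092, T=0.368, ωT=1.082840, cosh=1.645843, sinh=1.307211; start (x,ẋ)=(0.071968, -0.170152) → end (x,ẋ)=(-0.286006, -1.961843)
phase 3: p=0.7849, T=0.270, ωT=0.794475, cosh=1.332549, sinh=0.880730; start (x,ẋ)=(-0.286006, -1.961843) → end (x,ẋ)=(-1.229340, -5.389556)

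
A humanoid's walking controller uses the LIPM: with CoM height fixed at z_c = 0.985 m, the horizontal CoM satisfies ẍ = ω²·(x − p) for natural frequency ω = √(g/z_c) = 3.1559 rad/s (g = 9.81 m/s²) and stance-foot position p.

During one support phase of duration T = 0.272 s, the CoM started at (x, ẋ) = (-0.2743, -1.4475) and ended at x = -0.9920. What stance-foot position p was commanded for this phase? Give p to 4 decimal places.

p = 0.4249

ωT = 3.1559·0.272 = 0.858405; cosh(ωT) = 1.391616, sinh(ωT) = 0.967778
x(T) = p + (x₀−p)·cosh(ωT) + (ẋ₀/ω)·sinh(ωT) ⇒ p·(1 − cosh) = x(T) − x₀·cosh − (ẋ₀/ω)·sinh
numerator   = -0.9920 − (-0.2743)·1.391616 − (-1.4475/3.1559)·0.967778 = -0.166394
denominator = 1 − 1.391616 = -0.391616
p = -0.166394 / -0.391616 = 0.4249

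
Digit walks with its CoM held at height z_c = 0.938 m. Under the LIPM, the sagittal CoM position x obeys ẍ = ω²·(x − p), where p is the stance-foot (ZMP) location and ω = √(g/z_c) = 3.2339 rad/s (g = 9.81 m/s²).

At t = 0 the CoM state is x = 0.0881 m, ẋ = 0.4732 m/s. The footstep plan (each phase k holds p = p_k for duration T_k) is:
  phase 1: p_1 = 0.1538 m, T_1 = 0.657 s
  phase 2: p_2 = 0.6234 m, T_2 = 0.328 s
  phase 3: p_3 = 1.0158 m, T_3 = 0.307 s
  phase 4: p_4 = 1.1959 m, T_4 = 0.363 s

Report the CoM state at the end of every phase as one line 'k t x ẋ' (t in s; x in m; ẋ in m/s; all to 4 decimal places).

phase 1: p=0.1538, T=0.657, ωT=2.124672, cosh=4.244813, sinh=4.125341; start (x,ẋ)=(0.088100, 0.473200) → end (x,ẋ)=(0.478556, 1.132146)
phase 2: p=0.6234, T=0.328, ωT=1.060719, cosh=1.617327, sinh=1.271120; start (x,ẋ)=(0.478556, 1.132146) → end (x,ẋ)=(0.834142, 1.235642)
phase 3: p=1.0158, T=0.307, ωT=0.992807, cosh=1.534668, sinh=1.164133; start (x,ẋ)=(0.834142, 1.235642) → end (x,ẋ)=(1.181819, 1.212415)
phase 4: p=1.1959, T=0.363, ωT=1.173906, cosh=1.771879, sinh=1.462722; start (x,ẋ)=(1.181819, 1.212415) → end (x,ẋ)=(1.719337, 2.081647)

1 0.6570 0.4786 1.1321
2 0.9850 0.8341 1.2356
3 1.2920 1.1818 1.2124
4 1.6550 1.7193 2.0816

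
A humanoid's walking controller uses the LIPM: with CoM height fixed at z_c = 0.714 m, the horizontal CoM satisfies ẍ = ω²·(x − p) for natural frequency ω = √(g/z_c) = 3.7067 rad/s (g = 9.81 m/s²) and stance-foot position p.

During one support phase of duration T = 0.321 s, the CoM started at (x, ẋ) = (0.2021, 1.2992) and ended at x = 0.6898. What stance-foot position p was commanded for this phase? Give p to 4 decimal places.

ωT = 3.7067·0.321 = 1.189851; cosh(ωT) = 1.795429, sinh(ωT) = 1.491162
x(T) = p + (x₀−p)·cosh(ωT) + (ẋ₀/ω)·sinh(ωT) ⇒ p·(1 − cosh) = x(T) − x₀·cosh − (ẋ₀/ω)·sinh
numerator   = 0.6898 − (0.2021)·1.795429 − (1.2992/3.7067)·1.491162 = -0.195709
denominator = 1 − 1.795429 = -0.795429
p = -0.195709 / -0.795429 = 0.2460

p = 0.2460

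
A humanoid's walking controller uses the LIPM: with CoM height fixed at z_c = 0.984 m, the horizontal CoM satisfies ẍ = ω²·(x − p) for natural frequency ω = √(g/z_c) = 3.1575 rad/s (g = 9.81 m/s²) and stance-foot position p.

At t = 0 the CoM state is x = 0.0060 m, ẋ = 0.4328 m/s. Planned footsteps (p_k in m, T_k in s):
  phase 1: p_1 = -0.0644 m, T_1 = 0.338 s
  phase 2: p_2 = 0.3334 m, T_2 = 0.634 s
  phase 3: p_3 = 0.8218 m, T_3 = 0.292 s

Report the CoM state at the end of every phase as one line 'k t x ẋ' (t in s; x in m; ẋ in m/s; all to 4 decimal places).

1 0.3380 0.2257 0.9885
2 0.9720 1.0652 2.4901
3 1.2640 2.0108 4.4389

phase 1: p=-0.0644, T=0.338, ωT=1.067235, cosh=1.625644, sinh=1.281686; start (x,ẋ)=(0.006000, 0.432800) → end (x,ẋ)=(0.225727, 0.988482)
phase 2: p=0.3334, T=0.634, ωT=2.001855, cosh=3.768930, sinh=3.633846; start (x,ẋ)=(0.225727, 0.988482) → end (x,ẋ)=(1.065192, 2.490089)
phase 3: p=0.8218, T=0.292, ωT=0.921990, cosh=1.456008, sinh=1.058281; start (x,ẋ)=(1.065192, 2.490089) → end (x,ẋ)=(2.010770, 4.438891)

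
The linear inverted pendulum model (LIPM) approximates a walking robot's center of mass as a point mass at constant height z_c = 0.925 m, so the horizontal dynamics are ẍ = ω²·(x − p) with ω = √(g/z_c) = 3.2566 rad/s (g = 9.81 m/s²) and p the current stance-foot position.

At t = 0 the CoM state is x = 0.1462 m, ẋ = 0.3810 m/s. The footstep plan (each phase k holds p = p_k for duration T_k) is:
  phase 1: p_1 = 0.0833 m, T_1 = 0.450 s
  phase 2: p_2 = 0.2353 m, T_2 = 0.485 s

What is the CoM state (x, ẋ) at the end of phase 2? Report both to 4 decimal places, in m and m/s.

x = 1.7392, ẋ = 5.0080

phase 1: p=0.0833, T=0.450, ωT=1.465470, cosh=2.280274, sinh=2.049304; start (x,ẋ)=(0.146200, 0.381000) → end (x,ẋ)=(0.466484, 1.288564)
phase 2: p=0.2353, T=0.485, ωT=1.579451, cosh=2.529190, sinh=2.323101; start (x,ẋ)=(0.466484, 1.288564) → end (x,ẋ)=(1.739207, 5.008024)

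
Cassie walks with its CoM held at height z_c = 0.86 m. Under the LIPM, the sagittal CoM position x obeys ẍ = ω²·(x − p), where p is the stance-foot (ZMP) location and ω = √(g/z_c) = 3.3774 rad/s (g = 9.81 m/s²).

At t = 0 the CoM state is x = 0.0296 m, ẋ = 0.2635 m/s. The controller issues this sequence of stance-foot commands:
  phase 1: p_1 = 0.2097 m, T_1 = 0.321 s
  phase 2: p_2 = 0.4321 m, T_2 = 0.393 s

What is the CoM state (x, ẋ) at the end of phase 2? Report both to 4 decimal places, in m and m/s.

x = -0.5974, ẋ = -3.1997

phase 1: p=0.2097, T=0.321, ωT=1.084145, cosh=1.647551, sinh=1.309361; start (x,ẋ)=(0.029600, 0.263500) → end (x,ẋ)=(0.015130, -0.362315)
phase 2: p=0.4321, T=0.393, ωT=1.327318, cosh=2.018052, sinh=1.752865; start (x,ẋ)=(0.015130, -0.362315) → end (x,ẋ)=(-0.597407, -3.199682)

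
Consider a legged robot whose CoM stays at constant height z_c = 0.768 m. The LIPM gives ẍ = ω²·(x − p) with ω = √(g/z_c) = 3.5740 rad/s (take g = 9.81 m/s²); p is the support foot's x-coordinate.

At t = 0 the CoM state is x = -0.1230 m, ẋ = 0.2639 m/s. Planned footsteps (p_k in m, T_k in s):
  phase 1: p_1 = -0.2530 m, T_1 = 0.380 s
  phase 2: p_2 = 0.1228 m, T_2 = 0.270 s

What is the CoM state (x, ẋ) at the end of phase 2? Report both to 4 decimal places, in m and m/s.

x = 0.6011, ẋ = 2.2015

phase 1: p=-0.2530, T=0.380, ωT=1.358120, cosh=2.073010, sinh=1.815866; start (x,ẋ)=(-0.123000, 0.263900) → end (x,ẋ)=(0.150573, 1.390755)
phase 2: p=0.1228, T=0.270, ωT=0.964980, cosh=1.502863, sinh=1.121872; start (x,ẋ)=(0.150573, 1.390755) → end (x,ẋ)=(0.601094, 2.201470)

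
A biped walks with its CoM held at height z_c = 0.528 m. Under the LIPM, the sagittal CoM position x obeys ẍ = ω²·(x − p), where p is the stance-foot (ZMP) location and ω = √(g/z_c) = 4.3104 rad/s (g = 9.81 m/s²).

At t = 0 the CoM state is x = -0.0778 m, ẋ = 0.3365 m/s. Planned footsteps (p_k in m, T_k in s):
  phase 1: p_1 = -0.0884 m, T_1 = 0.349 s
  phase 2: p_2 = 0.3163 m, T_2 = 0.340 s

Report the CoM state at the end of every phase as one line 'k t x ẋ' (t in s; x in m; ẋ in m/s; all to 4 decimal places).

1 0.3490 0.1037 0.8924
2 0.6890 0.2557 0.1567

phase 1: p=-0.0884, T=0.349, ωT=1.504330, cosh=2.361651, sinh=2.139484; start (x,ẋ)=(-0.077800, 0.336500) → end (x,ẋ)=(0.103657, 0.892449)
phase 2: p=0.3163, T=0.340, ωT=1.465536, cosh=2.280409, sinh=2.049455; start (x,ẋ)=(0.103657, 0.892449) → end (x,ẋ)=(0.255717, 0.156664)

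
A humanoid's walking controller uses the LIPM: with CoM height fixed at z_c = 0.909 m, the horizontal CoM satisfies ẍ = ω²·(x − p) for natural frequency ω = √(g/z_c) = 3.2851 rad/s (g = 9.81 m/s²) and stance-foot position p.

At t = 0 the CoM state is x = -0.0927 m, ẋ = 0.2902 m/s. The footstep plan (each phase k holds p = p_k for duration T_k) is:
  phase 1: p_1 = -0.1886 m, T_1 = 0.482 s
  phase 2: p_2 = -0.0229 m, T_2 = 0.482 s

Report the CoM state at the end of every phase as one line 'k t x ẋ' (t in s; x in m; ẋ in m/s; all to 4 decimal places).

1 0.4820 0.2609 1.4717
2 0.9640 1.7428 5.9113

phase 1: p=-0.1886, T=0.482, ωT=1.583418, cosh=2.538426, sinh=2.333154; start (x,ẋ)=(-0.092700, 0.290200) → end (x,ẋ)=(0.260942, 1.471690)
phase 2: p=-0.0229, T=0.482, ωT=1.583418, cosh=2.538426, sinh=2.333154; start (x,ẋ)=(0.260942, 1.471690) → end (x,ẋ)=(1.742840, 5.911323)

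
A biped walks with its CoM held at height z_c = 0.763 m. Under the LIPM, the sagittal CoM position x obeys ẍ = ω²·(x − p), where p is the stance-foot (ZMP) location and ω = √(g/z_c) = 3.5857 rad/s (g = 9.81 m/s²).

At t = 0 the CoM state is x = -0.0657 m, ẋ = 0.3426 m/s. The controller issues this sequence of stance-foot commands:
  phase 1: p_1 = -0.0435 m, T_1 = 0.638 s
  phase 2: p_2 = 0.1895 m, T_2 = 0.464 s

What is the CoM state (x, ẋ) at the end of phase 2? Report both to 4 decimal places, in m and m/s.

phase 1: p=-0.0435, T=0.638, ωT=2.287677, cosh=4.976761, sinh=4.875259; start (x,ẋ)=(-0.065700, 0.342600) → end (x,ẋ)=(0.311828, 1.316955)
phase 2: p=0.1895, T=0.464, ωT=1.663765, cosh=2.734286, sinh=2.544862; start (x,ẋ)=(0.311828, 1.316955) → end (x,ẋ)=(1.458657, 4.717194)

x = 1.4587, ẋ = 4.7172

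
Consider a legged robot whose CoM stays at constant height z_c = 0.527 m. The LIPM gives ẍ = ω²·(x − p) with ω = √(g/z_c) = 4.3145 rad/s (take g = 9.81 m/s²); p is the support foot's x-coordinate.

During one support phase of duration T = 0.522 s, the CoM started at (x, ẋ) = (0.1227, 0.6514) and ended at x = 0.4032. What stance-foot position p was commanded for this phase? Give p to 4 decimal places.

ωT = 4.3145·0.522 = 2.252169; cosh(ωT) = 4.806754, sinh(ωT) = 4.701583
x(T) = p + (x₀−p)·cosh(ωT) + (ẋ₀/ω)·sinh(ωT) ⇒ p·(1 − cosh) = x(T) − x₀·cosh − (ẋ₀/ω)·sinh
numerator   = 0.4032 − (0.1227)·4.806754 − (0.6514/4.3145)·4.701583 = -0.896430
denominator = 1 − 4.806754 = -3.806754
p = -0.896430 / -3.806754 = 0.2355

p = 0.2355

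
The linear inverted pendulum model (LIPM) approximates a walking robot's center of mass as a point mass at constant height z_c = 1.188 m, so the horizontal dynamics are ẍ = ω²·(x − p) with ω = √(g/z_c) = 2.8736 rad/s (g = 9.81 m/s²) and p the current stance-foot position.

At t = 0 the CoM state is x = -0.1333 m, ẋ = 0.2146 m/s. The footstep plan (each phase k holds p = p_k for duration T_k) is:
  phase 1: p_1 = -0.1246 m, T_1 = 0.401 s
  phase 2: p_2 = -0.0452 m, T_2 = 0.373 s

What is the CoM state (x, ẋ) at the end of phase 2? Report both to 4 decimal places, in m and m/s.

x = 0.1258, ẋ = 0.5953

phase 1: p=-0.1246, T=0.401, ωT=1.152314, cosh=1.740707, sinh=1.424802; start (x,ẋ)=(-0.133300, 0.214600) → end (x,ẋ)=(-0.033340, 0.337935)
phase 2: p=-0.0452, T=0.373, ωT=1.071853, cosh=1.631580, sinh=1.289206; start (x,ẋ)=(-0.033340, 0.337935) → end (x,ẋ)=(0.125761, 0.595305)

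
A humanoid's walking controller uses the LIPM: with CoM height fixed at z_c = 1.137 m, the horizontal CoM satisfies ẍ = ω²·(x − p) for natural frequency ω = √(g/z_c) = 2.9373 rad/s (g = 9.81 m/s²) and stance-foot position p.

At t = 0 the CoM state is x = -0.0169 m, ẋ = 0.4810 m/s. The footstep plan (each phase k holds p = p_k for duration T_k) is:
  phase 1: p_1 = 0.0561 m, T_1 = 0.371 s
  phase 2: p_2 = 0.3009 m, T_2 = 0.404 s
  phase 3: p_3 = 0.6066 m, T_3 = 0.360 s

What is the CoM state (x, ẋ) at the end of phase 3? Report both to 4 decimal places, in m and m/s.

x = 0.2145, ẋ = -0.7389

phase 1: p=0.0561, T=0.371, ωT=1.089738, cosh=1.654900, sinh=1.318596; start (x,ẋ)=(-0.016900, 0.481000) → end (x,ẋ)=(0.151220, 0.513270)
phase 2: p=0.3009, T=0.404, ωT=1.186669, cosh=1.790694, sinh=1.485457; start (x,ẋ)=(0.151220, 0.513270) → end (x,ẋ)=(0.292441, 0.266020)
phase 3: p=0.6066, T=0.360, ωT=1.057428, cosh=1.613152, sinh=1.265804; start (x,ẋ)=(0.292441, 0.266020) → end (x,ẋ)=(0.214453, -0.738927)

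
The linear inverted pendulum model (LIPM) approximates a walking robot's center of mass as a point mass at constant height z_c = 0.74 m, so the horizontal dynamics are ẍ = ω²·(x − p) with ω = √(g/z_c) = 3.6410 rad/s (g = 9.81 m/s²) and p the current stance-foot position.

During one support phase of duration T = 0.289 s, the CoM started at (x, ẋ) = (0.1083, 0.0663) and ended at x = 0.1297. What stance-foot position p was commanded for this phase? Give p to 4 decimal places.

p = 0.1108

ωT = 3.6410·0.289 = 1.052249; cosh(ωT) = 1.606618, sinh(ωT) = 1.257467
x(T) = p + (x₀−p)·cosh(ωT) + (ẋ₀/ω)·sinh(ωT) ⇒ p·(1 − cosh) = x(T) − x₀·cosh − (ẋ₀/ω)·sinh
numerator   = 0.1297 − (0.1083)·1.606618 − (0.0663/3.6410)·1.257467 = -0.067194
denominator = 1 − 1.606618 = -0.606618
p = -0.067194 / -0.606618 = 0.1108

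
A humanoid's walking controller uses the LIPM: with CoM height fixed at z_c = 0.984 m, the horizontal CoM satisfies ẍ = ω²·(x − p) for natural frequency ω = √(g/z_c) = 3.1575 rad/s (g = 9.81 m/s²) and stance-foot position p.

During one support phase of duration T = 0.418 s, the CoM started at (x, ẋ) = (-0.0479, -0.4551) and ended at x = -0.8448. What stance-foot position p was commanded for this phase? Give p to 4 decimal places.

p = 0.4958

ωT = 3.1575·0.418 = 1.319835; cosh(ωT) = 2.004992, sinh(ωT) = 1.737812
x(T) = p + (x₀−p)·cosh(ωT) + (ẋ₀/ω)·sinh(ωT) ⇒ p·(1 − cosh) = x(T) − x₀·cosh − (ẋ₀/ω)·sinh
numerator   = -0.8448 − (-0.0479)·2.004992 − (-0.4551/3.1575)·1.737812 = -0.498285
denominator = 1 − 2.004992 = -1.004992
p = -0.498285 / -1.004992 = 0.4958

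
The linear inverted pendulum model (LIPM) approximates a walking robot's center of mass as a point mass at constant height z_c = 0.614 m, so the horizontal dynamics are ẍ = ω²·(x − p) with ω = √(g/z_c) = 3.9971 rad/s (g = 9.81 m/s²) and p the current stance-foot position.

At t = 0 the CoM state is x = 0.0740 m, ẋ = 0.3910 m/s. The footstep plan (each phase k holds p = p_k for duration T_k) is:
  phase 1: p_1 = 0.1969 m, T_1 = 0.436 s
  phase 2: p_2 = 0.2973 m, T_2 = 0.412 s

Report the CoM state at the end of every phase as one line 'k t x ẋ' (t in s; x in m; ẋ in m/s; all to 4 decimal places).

1 0.4360 0.1059 -0.2091
2 0.8480 -0.3485 -2.4742

phase 1: p=0.1969, T=0.436, ωT=1.742736, cosh=2.943996, sinh=2.768955; start (x,ẋ)=(0.074000, 0.391000) → end (x,ẋ)=(0.105945, -0.209129)
phase 2: p=0.2973, T=0.412, ωT=1.646805, cosh=2.691518, sinh=2.498853; start (x,ẋ)=(0.105945, -0.209129) → end (x,ẋ)=(-0.348477, -2.474164)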